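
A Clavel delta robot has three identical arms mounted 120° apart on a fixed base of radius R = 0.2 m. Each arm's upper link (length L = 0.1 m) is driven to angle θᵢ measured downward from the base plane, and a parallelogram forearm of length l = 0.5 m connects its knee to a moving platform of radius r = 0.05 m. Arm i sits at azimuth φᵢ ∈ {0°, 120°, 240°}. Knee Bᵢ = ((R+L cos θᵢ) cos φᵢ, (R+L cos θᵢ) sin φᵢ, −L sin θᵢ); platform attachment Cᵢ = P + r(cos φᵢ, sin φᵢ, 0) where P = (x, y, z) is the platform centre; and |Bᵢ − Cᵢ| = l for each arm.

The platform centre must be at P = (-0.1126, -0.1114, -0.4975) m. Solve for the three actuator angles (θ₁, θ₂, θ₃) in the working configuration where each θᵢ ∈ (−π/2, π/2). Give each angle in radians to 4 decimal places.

φ1=0.0° → target in arm frame (-0.1126, -0.1114)
  A=0.2626, B=-0.4975, C=(l²−L²−A²−y'²−z²)/(2L)=-0.4444
  θ1 = atan2(B,A) + arccos(C/0.5626) = 1.3964
arm 2 (φ=120.0°): x'=-0.0402, y'=0.1532
  e−x'=0.1902;  (l²−L²−(e−x')²−y'²−z²)/2L = -0.3357
  γ=atan2(-0.4975,0.1902)=-1.2057;  ψ=arccos(-0.6304)=2.2528;  θ2=γ+ψ≈1.0471
φ3=240.0° → target in arm frame (0.1528, -0.0418)
  e−x'=-0.0028;  (l²−L²−(e−x')²−y'²−z²)/2L = -0.0463
  γ=atan2(-0.4975,-0.0028)=-1.5764;  ψ=arccos(-0.0931)=1.6640;  θ3=γ+ψ≈0.0876

θ₁ = 1.3964, θ₂ = 1.0471, θ₃ = 0.0876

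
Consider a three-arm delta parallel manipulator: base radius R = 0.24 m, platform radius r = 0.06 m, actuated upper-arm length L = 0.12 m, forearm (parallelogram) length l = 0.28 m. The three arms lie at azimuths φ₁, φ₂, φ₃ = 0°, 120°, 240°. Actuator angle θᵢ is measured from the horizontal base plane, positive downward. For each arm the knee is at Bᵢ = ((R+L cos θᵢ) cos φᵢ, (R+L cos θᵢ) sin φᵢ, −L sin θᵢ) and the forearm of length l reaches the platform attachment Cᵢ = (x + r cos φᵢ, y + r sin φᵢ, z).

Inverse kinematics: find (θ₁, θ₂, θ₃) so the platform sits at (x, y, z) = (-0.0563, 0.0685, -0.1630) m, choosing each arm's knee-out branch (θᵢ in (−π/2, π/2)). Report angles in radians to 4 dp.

φ1=0.0° → target in arm frame (-0.0563, 0.0685)
  A=0.2363, B=-0.1630, C=(l²−L²−A²−y'²−z²)/(2L)=-0.0962
  √(A²+B²)=0.2871;  θ1 = -0.6038+1.9127 ≈ 1.3088
rotate P by −φ2: (0.0875, 0.0145, -0.1630)
  A=0.0925, B=-0.1630, C=(l²−L²−A²−y'²−z²)/(2L)=0.1194
  θ2 = atan2(B,A) + arccos(C/0.1874) = -0.1744
φ3=240.0° → target in arm frame (-0.0312, -0.0830)
  e−x'=0.2112;  (l²−L²−(e−x')²−y'²−z²)/2L = -0.0586
  θ3 = atan2(B,A) + arccos(C/0.2668) = 1.1347

θ₁ = 1.3088, θ₂ = -0.1744, θ₃ = 1.1347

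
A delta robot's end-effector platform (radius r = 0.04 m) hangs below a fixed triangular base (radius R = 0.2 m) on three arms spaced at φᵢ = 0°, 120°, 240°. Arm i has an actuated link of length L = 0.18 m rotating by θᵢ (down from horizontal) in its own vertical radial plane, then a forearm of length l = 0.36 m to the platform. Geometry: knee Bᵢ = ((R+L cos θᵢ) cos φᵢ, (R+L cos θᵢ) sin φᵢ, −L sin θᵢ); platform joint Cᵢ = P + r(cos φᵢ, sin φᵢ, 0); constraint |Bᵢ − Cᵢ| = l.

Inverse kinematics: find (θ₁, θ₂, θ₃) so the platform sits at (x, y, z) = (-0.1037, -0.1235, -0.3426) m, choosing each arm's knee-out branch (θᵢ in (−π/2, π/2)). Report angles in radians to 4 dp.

θ₁ = 1.3962, θ₂ = 1.2217, θ₃ = 0.1743

arm 1 (φ=0.0°): x'=-0.1037, y'=-0.1235
  A cos θ + B sin θ = C:  0.2637·cos θ + -0.3426·sin θ = -0.2916
  γ=atan2(-0.3426,0.2637)=-0.9148;  ψ=arccos(-0.6744)=2.3110;  θ1=γ+ψ≈1.3962
φ2=120.0° → target in arm frame (-0.0551, 0.1516)
  A cos θ + B sin θ = C:  0.2151·cos θ + -0.3426·sin θ = -0.2484
  θ2 = atan2(B,A) + arccos(C/0.4045) = 1.2217
rotate P by −φ3: (0.1588, -0.0281, -0.3426)
  A cos θ + B sin θ = C:  0.0012·cos θ + -0.3426·sin θ = -0.0582
  √(A²+B²)=0.3426;  θ3 = -1.5673+1.7416 ≈ 0.1743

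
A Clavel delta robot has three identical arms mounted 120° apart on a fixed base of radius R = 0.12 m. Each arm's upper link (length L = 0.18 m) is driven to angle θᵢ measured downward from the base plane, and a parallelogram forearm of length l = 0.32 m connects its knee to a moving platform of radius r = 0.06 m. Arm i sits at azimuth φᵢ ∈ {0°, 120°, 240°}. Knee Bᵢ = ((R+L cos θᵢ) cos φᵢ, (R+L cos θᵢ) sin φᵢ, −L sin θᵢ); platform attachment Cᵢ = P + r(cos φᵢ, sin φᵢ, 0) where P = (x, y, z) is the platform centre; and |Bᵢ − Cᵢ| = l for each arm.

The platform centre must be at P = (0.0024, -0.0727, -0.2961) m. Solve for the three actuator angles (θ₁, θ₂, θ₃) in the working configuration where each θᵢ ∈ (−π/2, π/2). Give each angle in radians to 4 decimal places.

rotate P by −φ1: (0.0024, -0.0727, -0.2961)
  A cos θ + B sin θ = C:  0.0576·cos θ + -0.2961·sin θ = -0.0730
  γ=atan2(-0.2961,0.0576)=-1.3787;  ψ=arccos(-0.2420)=1.8152;  θ1=γ+ψ≈0.4365
rotate P by −φ2: (-0.0642, 0.0343, -0.2961)
  A cos θ + B sin θ = C:  0.1242·cos θ + -0.2961·sin θ = -0.0952
  γ=atan2(-0.2961,0.1242)=-1.1737;  ψ=arccos(-0.2964)=1.8718;  θ2=γ+ψ≈0.6980
rotate P by −φ3: (0.0618, 0.0384, -0.2961)
  e−x'=-0.0018;  (l²−L²−(e−x')²−y'²−z²)/2L = -0.0532
  γ=atan2(-0.2961,-0.0018)=-1.5767;  ψ=arccos(-0.1797)=1.7515;  θ3=γ+ψ≈0.1747

θ₁ = 0.4365, θ₂ = 0.6980, θ₃ = 0.1747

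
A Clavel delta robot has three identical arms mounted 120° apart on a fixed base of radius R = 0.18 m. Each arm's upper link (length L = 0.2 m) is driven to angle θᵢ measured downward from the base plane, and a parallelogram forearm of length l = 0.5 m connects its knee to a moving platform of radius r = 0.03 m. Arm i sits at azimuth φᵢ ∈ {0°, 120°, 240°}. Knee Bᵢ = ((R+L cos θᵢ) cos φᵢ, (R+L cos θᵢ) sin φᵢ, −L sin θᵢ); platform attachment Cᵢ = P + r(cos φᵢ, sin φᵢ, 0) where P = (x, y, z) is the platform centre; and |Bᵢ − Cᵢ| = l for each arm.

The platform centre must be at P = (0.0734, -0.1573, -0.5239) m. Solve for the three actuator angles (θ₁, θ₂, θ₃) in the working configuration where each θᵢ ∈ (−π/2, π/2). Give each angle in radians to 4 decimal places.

arm 1 (φ=0.0°): x'=0.0734, y'=-0.1573
  e−x'=0.0766;  (l²−L²−(e−x')²−y'²−z²)/2L = -0.2377
  θ1 = atan2(B,A) + arccos(C/0.5295) = 0.6108
φ2=120.0° → target in arm frame (-0.1729, 0.0151)
  A cos θ + B sin θ = C:  0.3229·cos θ + -0.5239·sin θ = -0.4224
  √(A²+B²)=0.6154;  θ2 = -1.0184+2.3274 ≈ 1.3090
rotate P by −φ3: (0.0995, 0.1422, -0.5239)
  A=0.0505, B=-0.5239, C=(l²−L²−A²−y'²−z²)/(2L)=-0.2181
  γ=atan2(-0.5239,0.0505)=-1.4747;  ψ=arccos(-0.4144)=1.9981;  θ3=γ+ψ≈0.5233

θ₁ = 0.6108, θ₂ = 1.3090, θ₃ = 0.5233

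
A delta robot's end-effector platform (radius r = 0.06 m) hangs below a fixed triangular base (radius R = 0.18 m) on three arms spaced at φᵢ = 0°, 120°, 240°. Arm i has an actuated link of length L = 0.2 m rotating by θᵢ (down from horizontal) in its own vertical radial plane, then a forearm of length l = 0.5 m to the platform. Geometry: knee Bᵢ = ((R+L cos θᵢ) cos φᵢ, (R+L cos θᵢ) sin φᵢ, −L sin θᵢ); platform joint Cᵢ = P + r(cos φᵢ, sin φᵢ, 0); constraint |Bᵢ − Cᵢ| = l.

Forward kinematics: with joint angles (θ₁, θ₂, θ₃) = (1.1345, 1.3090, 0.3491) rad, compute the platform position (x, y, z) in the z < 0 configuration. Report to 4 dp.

arm 1 at φ=0.0°: ρ1 = 0.2045;  centre 1 = (0.2045, 0.0000, -0.1813)
centre 2 = (0.1718·cos120.0°, 0.1718·sin120.0°, -0.1932) = (-0.0859, 0.1488, -0.1932)
centre 3 = (0.3079·cos240.0°, 0.3079·sin240.0°, -0.0684) = (-0.1540, -0.2667, -0.0684)
subtract pairs → two planes through P
[-0.5808 0.2975 -0.0238]·P = -0.0079;  [-0.7170 -0.5334 0.2257]·P = 0.0248
Cramer: x(z) = -0.0061+0.1041z;  y(z) = -0.0383+0.2833z
quadratic in z: (1.0911)z²+(0.2970)z+(-0.1713)=0, √Δ=0.9143 → z ∈ {-0.5551, 0.2829}; z = -0.5551 (taking z<0)
x = -0.0639, y = -0.1956

(-0.0639, -0.1956, -0.5551)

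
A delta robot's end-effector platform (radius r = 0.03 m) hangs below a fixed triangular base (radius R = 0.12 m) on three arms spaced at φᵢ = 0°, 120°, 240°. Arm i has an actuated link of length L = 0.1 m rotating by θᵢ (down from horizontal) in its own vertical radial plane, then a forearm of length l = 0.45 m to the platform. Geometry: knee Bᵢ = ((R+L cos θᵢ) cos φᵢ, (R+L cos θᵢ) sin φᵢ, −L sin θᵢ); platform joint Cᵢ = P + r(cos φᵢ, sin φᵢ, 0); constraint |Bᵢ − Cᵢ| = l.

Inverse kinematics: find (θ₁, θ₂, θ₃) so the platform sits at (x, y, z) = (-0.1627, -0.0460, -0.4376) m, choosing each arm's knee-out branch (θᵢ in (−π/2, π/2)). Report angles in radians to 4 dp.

rotate P by −φ1: (-0.1627, -0.0460, -0.4376)
  A=0.2527, B=-0.4376, C=(l²−L²−A²−y'²−z²)/(2L)=-0.3248
  γ=atan2(-0.4376,0.2527)=-1.0471;  ψ=arccos(-0.6428)=2.2690;  θ1=γ+ψ≈1.2219
φ2=120.0° → target in arm frame (0.0415, 0.1639)
  A=0.0485, B=-0.4376, C=(l²−L²−A²−y'²−z²)/(2L)=-0.1410
  √(A²+B²)=0.4403;  θ2 = -1.4604+1.8969 ≈ 0.4365
φ3=240.0° → target in arm frame (0.1212, -0.1179)
  A=-0.0312, B=-0.4376, C=(l²−L²−A²−y'²−z²)/(2L)=-0.0693
  √(A²+B²)=0.4387;  θ3 = -1.6419+1.7295 ≈ 0.0876

θ₁ = 1.2219, θ₂ = 0.4365, θ₃ = 0.0876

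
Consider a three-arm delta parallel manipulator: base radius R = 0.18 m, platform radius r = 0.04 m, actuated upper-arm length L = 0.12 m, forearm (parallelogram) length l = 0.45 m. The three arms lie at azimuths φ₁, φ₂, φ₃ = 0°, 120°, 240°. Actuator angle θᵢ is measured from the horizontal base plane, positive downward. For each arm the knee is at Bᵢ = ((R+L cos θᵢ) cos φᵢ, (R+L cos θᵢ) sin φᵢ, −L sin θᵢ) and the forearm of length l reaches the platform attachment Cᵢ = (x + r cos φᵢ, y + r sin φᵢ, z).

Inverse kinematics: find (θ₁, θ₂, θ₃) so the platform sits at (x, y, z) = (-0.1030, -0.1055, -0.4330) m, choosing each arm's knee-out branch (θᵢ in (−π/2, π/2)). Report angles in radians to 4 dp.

φ1=0.0° → target in arm frame (-0.1030, -0.1055)
  A=0.2430, B=-0.4330, C=(l²−L²−A²−y'²−z²)/(2L)=-0.2899
  θ1 = atan2(B,A) + arccos(C/0.4965) = 1.1348
arm 2 (φ=120.0°): x'=-0.0399, y'=0.1420
  A=0.1799, B=-0.4330, C=(l²−L²−A²−y'²−z²)/(2L)=-0.2162
  √(A²+B²)=0.4689;  θ2 = -1.1771+2.0501 ≈ 0.8730
arm 3 (φ=240.0°): x'=0.1429, y'=-0.0365
  A=-0.0029, B=-0.4330, C=(l²−L²−A²−y'²−z²)/(2L)=-0.0030
  √(A²+B²)=0.4330;  θ3 = -1.5774+1.5778 ≈ 0.0004

θ₁ = 1.1348, θ₂ = 0.8730, θ₃ = 0.0004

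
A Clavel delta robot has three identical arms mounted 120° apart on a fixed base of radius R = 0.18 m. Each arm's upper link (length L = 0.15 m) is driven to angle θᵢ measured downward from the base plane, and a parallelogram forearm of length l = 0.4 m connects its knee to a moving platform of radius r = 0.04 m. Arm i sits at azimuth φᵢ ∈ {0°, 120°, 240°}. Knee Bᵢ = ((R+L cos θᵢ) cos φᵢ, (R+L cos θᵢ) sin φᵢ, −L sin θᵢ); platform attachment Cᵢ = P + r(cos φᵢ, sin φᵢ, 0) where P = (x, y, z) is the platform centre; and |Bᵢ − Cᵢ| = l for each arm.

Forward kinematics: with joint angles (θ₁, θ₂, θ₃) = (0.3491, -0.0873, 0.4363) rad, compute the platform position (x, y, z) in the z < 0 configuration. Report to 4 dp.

φ1=0.0°: virtual centre (0.2810, 0.0000, -0.0513), radius l
φ2=120.0°: virtual centre (-0.1447, 0.2507, 0.0131), radius l
O3 = (0.2759·cos240.0°, 0.2759·sin240.0°, -0.0634) = (-0.1380, -0.2390, -0.0634)
|O₂|²−|O₁|² = 0.0024;  |O₃|²−|O₁|² = -0.0014
plane₁₂: -0.8513x+0.5013y+0.1288z = 0.0024
det = 0.8269;  x = -0.0005+0.0598z,  y = 0.0038+-0.1553z
into |P−O₁|² = l²: 1.0277z² + 0.0678z + -0.0781 = 0;  Δ = 0.3257;  z = -0.3106 or 0.2447 → z<0 root = -0.3106
x = -0.0191, y = 0.0521

(-0.0191, 0.0521, -0.3106)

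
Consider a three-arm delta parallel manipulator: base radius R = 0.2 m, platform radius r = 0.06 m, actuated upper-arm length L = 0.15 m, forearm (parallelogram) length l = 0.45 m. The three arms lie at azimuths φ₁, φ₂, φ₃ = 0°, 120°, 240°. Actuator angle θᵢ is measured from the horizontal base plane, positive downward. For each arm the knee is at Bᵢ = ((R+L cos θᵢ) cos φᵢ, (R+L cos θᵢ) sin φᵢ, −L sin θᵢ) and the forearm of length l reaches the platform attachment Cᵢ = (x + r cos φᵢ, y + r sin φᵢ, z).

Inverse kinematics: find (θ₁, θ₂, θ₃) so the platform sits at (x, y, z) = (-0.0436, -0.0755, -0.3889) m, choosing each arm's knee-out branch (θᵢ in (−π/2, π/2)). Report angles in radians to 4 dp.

φ1=0.0° → target in arm frame (-0.0436, -0.0755)
  A cos θ + B sin θ = C:  0.1836·cos θ + -0.3889·sin θ = -0.0355
  √(A²+B²)=0.4301;  θ1 = -1.1297+1.6535 ≈ 0.5237
rotate P by −φ2: (-0.0436, 0.0755, -0.3889)
  A=0.1836, B=-0.3889, C=(l²−L²−A²−y'²−z²)/(2L)=-0.0355
  θ2 = atan2(B,A) + arccos(C/0.4301) = 0.5237
rotate P by −φ3: (0.0872, 0.0000, -0.3889)
  A=0.0528, B=-0.3889, C=(l²−L²−A²−y'²−z²)/(2L)=0.0866
  θ3 = atan2(B,A) + arccos(C/0.3925) = -0.0874

θ₁ = 0.5237, θ₂ = 0.5237, θ₃ = -0.0874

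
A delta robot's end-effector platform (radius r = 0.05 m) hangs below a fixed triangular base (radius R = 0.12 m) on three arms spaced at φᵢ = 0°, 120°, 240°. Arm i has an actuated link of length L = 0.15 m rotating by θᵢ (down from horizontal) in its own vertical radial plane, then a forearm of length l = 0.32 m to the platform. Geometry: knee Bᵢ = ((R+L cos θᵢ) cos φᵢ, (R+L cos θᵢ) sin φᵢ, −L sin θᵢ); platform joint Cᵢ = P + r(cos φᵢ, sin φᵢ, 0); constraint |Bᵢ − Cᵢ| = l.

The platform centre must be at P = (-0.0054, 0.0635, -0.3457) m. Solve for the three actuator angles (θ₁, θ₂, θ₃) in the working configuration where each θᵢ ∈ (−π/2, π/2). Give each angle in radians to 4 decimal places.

θ₁ = 0.6980, θ₂ = 0.4364, θ₃ = 0.8729

arm 1 (φ=0.0°): x'=-0.0054, y'=0.0635
  A cos θ + B sin θ = C:  0.0754·cos θ + -0.3457·sin θ = -0.1644
  √(A²+B²)=0.3538;  θ1 = -1.3561+2.0541 ≈ 0.6980
arm 2 (φ=120.0°): x'=0.0577, y'=-0.0271
  A cos θ + B sin θ = C:  0.0123·cos θ + -0.3457·sin θ = -0.1350
  γ=atan2(-0.3457,0.0123)=-1.5352;  ψ=arccos(-0.3902)=1.9716;  θ2=γ+ψ≈0.4364
arm 3 (φ=240.0°): x'=-0.0523, y'=-0.0364
  A cos θ + B sin θ = C:  0.1223·cos θ + -0.3457·sin θ = -0.1863
  γ=atan2(-0.3457,0.1223)=-1.2308;  ψ=arccos(-0.5081)=2.1037;  θ3=γ+ψ≈0.8729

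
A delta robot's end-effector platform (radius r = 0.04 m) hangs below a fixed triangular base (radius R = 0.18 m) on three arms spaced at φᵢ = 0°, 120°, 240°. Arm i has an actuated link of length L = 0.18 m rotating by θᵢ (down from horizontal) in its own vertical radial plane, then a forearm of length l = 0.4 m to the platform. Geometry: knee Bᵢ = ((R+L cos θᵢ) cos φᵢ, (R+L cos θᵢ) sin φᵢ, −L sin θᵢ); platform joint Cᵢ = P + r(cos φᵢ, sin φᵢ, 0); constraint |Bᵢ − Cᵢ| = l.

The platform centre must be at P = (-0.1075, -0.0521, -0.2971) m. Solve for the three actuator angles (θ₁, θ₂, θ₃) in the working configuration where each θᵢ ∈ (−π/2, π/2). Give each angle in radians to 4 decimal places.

θ₁ = 0.8725, θ₂ = 0.3489, θ₃ = -0.1744

rotate P by −φ1: (-0.1075, -0.0521, -0.2971)
  A=0.2475, B=-0.2971, C=(l²−L²−A²−y'²−z²)/(2L)=-0.0684
  √(A²+B²)=0.3867;  θ1 = -0.8762+1.7487 ≈ 0.8725
φ2=120.0° → target in arm frame (0.0086, 0.1191)
  e−x'=0.1314;  (l²−L²−(e−x')²−y'²−z²)/2L = 0.0219
  γ=atan2(-0.2971,0.1314)=-1.1545;  ψ=arccos(0.0674)=1.5034;  θ2=γ+ψ≈0.3489
arm 3 (φ=240.0°): x'=0.0989, y'=-0.0670
  A cos θ + B sin θ = C:  0.0411·cos θ + -0.2971·sin θ = 0.0921
  γ=atan2(-0.2971,0.0411)=-1.4332;  ψ=arccos(0.3070)=1.2588;  θ3=γ+ψ≈-0.1744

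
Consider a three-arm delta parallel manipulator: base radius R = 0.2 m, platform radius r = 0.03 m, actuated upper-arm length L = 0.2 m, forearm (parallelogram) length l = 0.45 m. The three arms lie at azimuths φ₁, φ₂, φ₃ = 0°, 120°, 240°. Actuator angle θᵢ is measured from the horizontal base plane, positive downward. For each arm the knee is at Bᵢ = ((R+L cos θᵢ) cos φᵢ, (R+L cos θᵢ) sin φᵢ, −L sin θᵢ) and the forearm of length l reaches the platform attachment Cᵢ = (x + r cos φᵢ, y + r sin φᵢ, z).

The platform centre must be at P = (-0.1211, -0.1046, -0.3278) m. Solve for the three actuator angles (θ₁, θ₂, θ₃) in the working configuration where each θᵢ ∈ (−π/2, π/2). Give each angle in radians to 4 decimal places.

θ₁ = 0.9600, θ₂ = 0.6109, θ₃ = -0.3490

arm 1 (φ=0.0°): x'=-0.1211, y'=-0.1046
  A cos θ + B sin θ = C:  0.2911·cos θ + -0.3278·sin θ = -0.1016
  γ=atan2(-0.3278,0.2911)=-0.8446;  ψ=arccos(-0.2317)=1.8046;  θ1=γ+ψ≈0.9600
arm 2 (φ=120.0°): x'=-0.0300, y'=0.1572
  A=0.2000, B=-0.3278, C=(l²−L²−A²−y'²−z²)/(2L)=-0.0242
  θ2 = atan2(B,A) + arccos(C/0.3840) = 0.6109
rotate P by −φ3: (0.1511, -0.0526, -0.3278)
  A=0.0189, B=-0.3278, C=(l²−L²−A²−y'²−z²)/(2L)=0.1298
  √(A²+B²)=0.3283;  θ3 = -1.5133+1.1643 ≈ -0.3490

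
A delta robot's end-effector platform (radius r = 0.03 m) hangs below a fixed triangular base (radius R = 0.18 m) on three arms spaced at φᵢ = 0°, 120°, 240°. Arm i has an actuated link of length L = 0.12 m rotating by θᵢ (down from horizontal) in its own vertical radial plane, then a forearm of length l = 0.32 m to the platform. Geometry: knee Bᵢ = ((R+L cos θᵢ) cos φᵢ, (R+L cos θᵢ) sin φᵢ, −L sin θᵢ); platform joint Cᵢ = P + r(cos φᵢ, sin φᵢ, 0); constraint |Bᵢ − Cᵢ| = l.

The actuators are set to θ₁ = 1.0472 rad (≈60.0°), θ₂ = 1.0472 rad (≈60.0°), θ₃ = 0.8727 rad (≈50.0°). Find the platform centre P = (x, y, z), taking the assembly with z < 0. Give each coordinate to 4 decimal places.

φ1=0.0°: virtual centre (0.2100, 0.0000, -0.1039), radius l
arm 2 at φ=120.0°: e+L cos θ2 = 0.2100;  S2 = (-0.1050, 0.1819, -0.1039)
φ3=240.0°: virtual centre (-0.1136, -0.1967, -0.0919), radius l
subtract pairs → two planes through P
[-0.6300 0.3637 0.0000]·P = 0.0000;  [-0.6471 -0.3934 0.0240]·P = 0.0051
det = 0.4832;  x = -0.0039+0.0181z,  y = -0.0067+0.0313z
quadratic in z: (1.0013)z²+(0.1997)z+(-0.0458)=0, √Δ=0.4726 → z ∈ {-0.3357, 0.1363}; z = -0.3357 (taking z<0)
x = -0.0099, y = -0.0172

(-0.0099, -0.0172, -0.3357)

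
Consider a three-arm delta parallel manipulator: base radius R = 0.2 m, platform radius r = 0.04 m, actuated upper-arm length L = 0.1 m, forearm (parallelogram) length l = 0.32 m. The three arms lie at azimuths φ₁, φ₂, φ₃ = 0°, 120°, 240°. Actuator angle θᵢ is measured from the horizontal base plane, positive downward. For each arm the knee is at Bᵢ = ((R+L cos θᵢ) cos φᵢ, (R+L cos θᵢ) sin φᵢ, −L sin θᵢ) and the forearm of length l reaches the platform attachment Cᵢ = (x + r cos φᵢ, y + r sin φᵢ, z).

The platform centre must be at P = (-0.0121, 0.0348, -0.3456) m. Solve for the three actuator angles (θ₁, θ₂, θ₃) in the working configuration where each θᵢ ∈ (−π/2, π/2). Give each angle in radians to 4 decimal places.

arm 1 (φ=0.0°): x'=-0.0121, y'=0.0348
  A cos θ + B sin θ = C:  0.1721·cos θ + -0.3456·sin θ = -0.2893
  θ1 = atan2(B,A) + arccos(C/0.3861) = 1.3092
φ2=120.0° → target in arm frame (0.0362, -0.0069)
  e−x'=0.1238;  (l²−L²−(e−x')²−y'²−z²)/2L = -0.2121
  √(A²+B²)=0.3671;  θ2 = -1.2268+2.1867 ≈ 0.9599
arm 3 (φ=240.0°): x'=-0.0241, y'=-0.0279
  A=0.1841, B=-0.3456, C=(l²−L²−A²−y'²−z²)/(2L)=-0.3085
  γ=atan2(-0.3456,0.1841)=-1.0814;  ψ=arccos(-0.7879)=2.4782;  θ3=γ+ψ≈1.3968

θ₁ = 1.3092, θ₂ = 0.9599, θ₃ = 1.3968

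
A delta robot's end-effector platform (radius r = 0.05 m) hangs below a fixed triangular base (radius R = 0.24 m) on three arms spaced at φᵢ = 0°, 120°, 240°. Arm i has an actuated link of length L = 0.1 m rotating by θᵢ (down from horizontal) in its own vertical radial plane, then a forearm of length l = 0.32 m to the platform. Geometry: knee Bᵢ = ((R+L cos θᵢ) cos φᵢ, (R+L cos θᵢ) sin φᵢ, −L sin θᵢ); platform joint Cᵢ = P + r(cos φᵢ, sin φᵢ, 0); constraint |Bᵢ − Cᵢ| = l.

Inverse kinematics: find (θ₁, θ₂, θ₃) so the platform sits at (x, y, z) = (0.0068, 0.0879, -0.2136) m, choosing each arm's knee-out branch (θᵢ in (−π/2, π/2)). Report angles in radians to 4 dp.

φ1=0.0° → target in arm frame (0.0068, 0.0879)
  A=0.1832, B=-0.2136, C=(l²−L²−A²−y'²−z²)/(2L)=0.0274
  θ1 = atan2(B,A) + arccos(C/0.2814) = 0.6113
rotate P by −φ2: (0.0727, -0.0498, -0.2136)
  e−x'=0.1173;  (l²−L²−(e−x')²−y'²−z²)/2L = 0.1527
  √(A²+B²)=0.2437;  θ2 = -1.0687+0.8936 ≈ -0.1751
rotate P by −φ3: (-0.0795, -0.0381, -0.2136)
  A=0.2695, B=-0.2136, C=(l²−L²−A²−y'²−z²)/(2L)=-0.1366
  √(A²+B²)=0.3439;  θ3 = -0.6702+1.9792 ≈ 1.3091

θ₁ = 0.6113, θ₂ = -0.1751, θ₃ = 1.3091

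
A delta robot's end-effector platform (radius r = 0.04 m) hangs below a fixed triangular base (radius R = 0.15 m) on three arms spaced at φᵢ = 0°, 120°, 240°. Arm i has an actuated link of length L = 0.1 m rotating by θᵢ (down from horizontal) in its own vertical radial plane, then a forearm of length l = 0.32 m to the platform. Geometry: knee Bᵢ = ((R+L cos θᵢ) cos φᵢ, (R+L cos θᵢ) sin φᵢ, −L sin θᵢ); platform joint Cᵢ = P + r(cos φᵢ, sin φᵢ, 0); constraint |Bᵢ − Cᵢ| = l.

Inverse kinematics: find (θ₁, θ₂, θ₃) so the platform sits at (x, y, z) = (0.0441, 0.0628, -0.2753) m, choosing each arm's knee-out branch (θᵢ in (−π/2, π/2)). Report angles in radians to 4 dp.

rotate P by −φ1: (0.0441, 0.0628, -0.2753)
  e−x'=0.0659;  (l²−L²−(e−x')²−y'²−z²)/2L = 0.0416
  √(A²+B²)=0.2831;  θ1 = -1.3358+1.4232 ≈ 0.0874
arm 2 (φ=120.0°): x'=0.0323, y'=-0.0696
  A=0.0777, B=-0.2753, C=(l²−L²−A²−y'²−z²)/(2L)=0.0287
  θ2 = atan2(B,A) + arccos(C/0.2860) = 0.1745
arm 3 (φ=240.0°): x'=-0.0764, y'=0.0068
  e−x'=0.1864;  (l²−L²−(e−x')²−y'²−z²)/2L = -0.0910
  √(A²+B²)=0.3325;  θ3 = -0.9755+1.8479 ≈ 0.8724

θ₁ = 0.0874, θ₂ = 0.1745, θ₃ = 0.8724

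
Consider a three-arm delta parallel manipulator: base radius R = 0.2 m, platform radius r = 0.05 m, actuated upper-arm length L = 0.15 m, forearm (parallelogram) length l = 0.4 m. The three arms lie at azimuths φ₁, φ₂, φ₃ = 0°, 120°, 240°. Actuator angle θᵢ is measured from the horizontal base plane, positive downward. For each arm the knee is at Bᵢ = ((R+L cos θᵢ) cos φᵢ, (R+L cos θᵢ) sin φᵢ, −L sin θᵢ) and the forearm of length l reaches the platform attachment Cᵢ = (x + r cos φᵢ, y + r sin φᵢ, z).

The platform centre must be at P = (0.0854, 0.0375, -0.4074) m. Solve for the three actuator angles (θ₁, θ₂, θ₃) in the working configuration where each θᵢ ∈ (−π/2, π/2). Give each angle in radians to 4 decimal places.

rotate P by −φ1: (0.0854, 0.0375, -0.4074)
  e−x'=0.0646;  (l²−L²−(e−x')²−y'²−z²)/2L = -0.1135
  γ=atan2(-0.4074,0.0646)=-1.4135;  ψ=arccos(-0.2752)=1.8496;  θ1=γ+ψ≈0.4360
φ2=120.0° → target in arm frame (-0.0102, -0.0927)
  A=0.1602, B=-0.4074, C=(l²−L²−A²−y'²−z²)/(2L)=-0.2091
  √(A²+B²)=0.4378;  θ2 = -1.1961+2.0689 ≈ 0.8728
arm 3 (φ=240.0°): x'=-0.0752, y'=0.0552
  A=0.2252, B=-0.4074, C=(l²−L²−A²−y'²−z²)/(2L)=-0.2741
  γ=atan2(-0.4074,0.2252)=-1.0659;  ψ=arccos(-0.5888)=2.2004;  θ3=γ+ψ≈1.1345

θ₁ = 0.4360, θ₂ = 0.8728, θ₃ = 1.1345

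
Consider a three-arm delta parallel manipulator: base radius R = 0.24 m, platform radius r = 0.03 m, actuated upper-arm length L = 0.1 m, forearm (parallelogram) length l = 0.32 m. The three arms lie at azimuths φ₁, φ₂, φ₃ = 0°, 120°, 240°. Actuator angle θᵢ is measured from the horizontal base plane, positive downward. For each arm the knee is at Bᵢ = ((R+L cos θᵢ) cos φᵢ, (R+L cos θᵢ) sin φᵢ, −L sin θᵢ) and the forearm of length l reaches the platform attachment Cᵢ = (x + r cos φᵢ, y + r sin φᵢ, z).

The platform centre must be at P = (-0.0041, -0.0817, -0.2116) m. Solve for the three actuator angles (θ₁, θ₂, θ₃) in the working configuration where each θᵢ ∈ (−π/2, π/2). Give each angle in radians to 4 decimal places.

φ1=0.0° → target in arm frame (-0.0041, -0.0817)
  A cos θ + B sin θ = C:  0.2141·cos θ + -0.2116·sin θ = -0.0244
  γ=atan2(-0.2116,0.2141)=-0.7795;  ψ=arccos(-0.0812)=1.6521;  θ1=γ+ψ≈0.8726
φ2=120.0° → target in arm frame (-0.0687, 0.0444)
  e−x'=0.2787;  (l²−L²−(e−x')²−y'²−z²)/2L = -0.1601
  γ=atan2(-0.2116,0.2787)=-0.6494;  ψ=arccos(-0.4576)=2.0460;  θ2=γ+ψ≈1.3967
φ3=240.0° → target in arm frame (0.0728, 0.0373)
  A cos θ + B sin θ = C:  0.1372·cos θ + -0.2116·sin θ = 0.1371
  √(A²+B²)=0.2522;  θ3 = -0.9956+0.9962 ≈ 0.0007

θ₁ = 0.8726, θ₂ = 1.3967, θ₃ = 0.0007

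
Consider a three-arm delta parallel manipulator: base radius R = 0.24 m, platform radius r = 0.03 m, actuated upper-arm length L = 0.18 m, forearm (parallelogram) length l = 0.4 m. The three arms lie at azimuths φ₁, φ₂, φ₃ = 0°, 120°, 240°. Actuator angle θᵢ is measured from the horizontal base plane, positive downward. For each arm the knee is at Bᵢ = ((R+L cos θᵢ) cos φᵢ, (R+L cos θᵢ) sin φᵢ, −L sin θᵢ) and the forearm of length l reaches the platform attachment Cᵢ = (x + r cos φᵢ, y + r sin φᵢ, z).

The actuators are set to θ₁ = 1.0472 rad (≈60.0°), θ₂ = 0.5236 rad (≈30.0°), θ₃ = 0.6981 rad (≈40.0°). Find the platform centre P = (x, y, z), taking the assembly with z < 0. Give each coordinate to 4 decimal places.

(-0.0609, 0.0188, -0.3273)

O1 = (0.3000·cos0.0°, 0.3000·sin0.0°, -0.1559) = (0.3000, 0.0000, -0.1559)
φ2=120.0°: virtual centre (-0.1829, 0.3169, -0.0900), radius l
O3 = (0.3479·cos240.0°, 0.3479·sin240.0°, -0.1157) = (-0.1739, -0.3013, -0.1157)
eliminate P² terms by subtracting sphere 1 from 2 and 3
[-0.9659 0.6337 0.1318]·P = 0.0277;  [-0.9479 -0.6026 0.0804]·P = 0.0201
det = 1.1827;  x = -0.0249+0.1102z,  y = 0.0058+-0.0400z
into |P−O₁|² = l²: 1.0137z² + 0.2397z + -0.0301 = 0;  Δ = 0.1796;  z = -0.3273 or 0.0908 → z<0 root = -0.3273
x = -0.0609, y = 0.0188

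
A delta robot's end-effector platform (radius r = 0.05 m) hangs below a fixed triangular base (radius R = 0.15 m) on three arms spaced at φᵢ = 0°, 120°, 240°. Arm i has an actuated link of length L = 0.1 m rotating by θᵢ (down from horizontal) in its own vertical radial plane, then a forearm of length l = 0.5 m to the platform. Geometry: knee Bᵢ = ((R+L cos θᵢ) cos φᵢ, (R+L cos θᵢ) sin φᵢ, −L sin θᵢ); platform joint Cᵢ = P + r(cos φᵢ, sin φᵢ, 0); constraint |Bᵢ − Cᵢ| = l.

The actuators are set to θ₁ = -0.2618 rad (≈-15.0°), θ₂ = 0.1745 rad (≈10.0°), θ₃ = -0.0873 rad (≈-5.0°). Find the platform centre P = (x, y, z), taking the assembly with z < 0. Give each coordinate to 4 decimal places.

arm 1 at φ=0.0°: (R−r)+L cos θ1 = 0.1966;  S1 = (0.1966, 0.0000, 0.0259)
S2 = (0.1985·cos120.0°, 0.1985·sin120.0°, -0.0174) = (-0.0992, 0.1719, -0.0174)
S3 = (0.1996·cos240.0°, 0.1996·sin240.0°, 0.0087) = (-0.0998, -0.1729, 0.0087)
|S₂|²−|S₁|² = 0.0004;  |S₃|²−|S₁|² = 0.0006
linear system: -0.5917x+0.3438y = 0.0004−-0.0865z; -0.5928x+-0.3458y = 0.0006−-0.0343z
det = 0.4084;  x = -0.0008+-0.1021z,  y = -0.0003+0.0758z
sphere 1 gives Az²+Bz+C=0 with A=1.0162, B=-0.0115, C=-0.2104;  B²−4AC=0.8552;  roots -0.4494, 0.4607;  negative root z = -0.4494
x = 0.0451, y = -0.0344

(0.0451, -0.0344, -0.4494)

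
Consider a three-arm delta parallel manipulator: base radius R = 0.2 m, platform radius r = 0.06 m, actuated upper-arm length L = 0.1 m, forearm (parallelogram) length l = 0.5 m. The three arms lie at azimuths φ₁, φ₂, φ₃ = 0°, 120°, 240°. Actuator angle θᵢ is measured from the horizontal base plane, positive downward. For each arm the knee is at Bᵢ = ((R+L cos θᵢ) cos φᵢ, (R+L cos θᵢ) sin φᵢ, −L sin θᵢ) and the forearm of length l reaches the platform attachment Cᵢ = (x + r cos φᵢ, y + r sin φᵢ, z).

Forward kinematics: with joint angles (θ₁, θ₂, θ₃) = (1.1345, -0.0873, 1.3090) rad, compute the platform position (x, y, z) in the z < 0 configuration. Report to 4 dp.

(-0.0714, 0.1681, -0.4874)

φ1=0.0°: virtual centre (0.1823, 0.0000, -0.0906), radius l
arm 2 at φ=120.0°: e+L cos θ2 = 0.2396;  O2 = (-0.1198, 0.2075, 0.0087)
φ3=240.0°: virtual centre (-0.0829, -0.1437, -0.0966), radius l
|O₂|²−|O₁|² = 0.0161;  |O₃|²−|O₁|² = -0.0046
[-0.6041 0.4150 0.1987]·P = 0.0161;  [-0.5304 -0.2873 -0.0119]·P = -0.0046
det = 0.3937;  x = -0.0069+0.1324z,  y = 0.0287+-0.2860z
sphere 1 gives Az²+Bz+C=0 with A=1.0993, B=0.1148, C=-0.2052;  B²−4AC=0.9154;  roots -0.4874, 0.3830;  negative root z = -0.4874
x = -0.0714, y = 0.1681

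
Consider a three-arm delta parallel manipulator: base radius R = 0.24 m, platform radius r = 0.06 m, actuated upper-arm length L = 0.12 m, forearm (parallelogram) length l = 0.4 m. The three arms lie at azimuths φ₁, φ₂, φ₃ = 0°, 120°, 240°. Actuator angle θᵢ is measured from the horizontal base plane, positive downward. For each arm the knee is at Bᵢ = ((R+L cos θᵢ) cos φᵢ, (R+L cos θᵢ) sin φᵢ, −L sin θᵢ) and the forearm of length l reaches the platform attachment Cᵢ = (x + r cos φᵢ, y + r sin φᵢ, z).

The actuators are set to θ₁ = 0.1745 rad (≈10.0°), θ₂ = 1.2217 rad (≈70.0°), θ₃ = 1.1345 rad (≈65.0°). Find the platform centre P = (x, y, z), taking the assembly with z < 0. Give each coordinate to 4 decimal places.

(0.1139, -0.0097, -0.3757)

arm 1 at φ=0.0°: (R−r)+L cos θ1 = 0.2982;  S1 = (0.2982, 0.0000, -0.0208)
arm 2 at φ=120.0°: (R−r)+L cos θ2 = 0.2210;  S2 = (-0.1105, 0.1914, -0.1128)
S3 = (0.2307·cos240.0°, 0.2307·sin240.0°, -0.1088) = (-0.1154, -0.1998, -0.1088)
subtract pairs → two planes through P
[-0.8174 0.3829 -0.1839]·P = -0.0278;  [-0.8271 -0.3996 -0.1758]·P = -0.0243
det = 0.6433;  x = 0.0317+-0.2189z,  y = -0.0048+0.0129z
into |P−S₁|² = l²: 1.0481z² + 0.1582z + -0.0885 = 0;  Δ = 0.3962;  z = -0.3757 or 0.2248 → z<0 root = -0.3757
x = 0.1139, y = -0.0097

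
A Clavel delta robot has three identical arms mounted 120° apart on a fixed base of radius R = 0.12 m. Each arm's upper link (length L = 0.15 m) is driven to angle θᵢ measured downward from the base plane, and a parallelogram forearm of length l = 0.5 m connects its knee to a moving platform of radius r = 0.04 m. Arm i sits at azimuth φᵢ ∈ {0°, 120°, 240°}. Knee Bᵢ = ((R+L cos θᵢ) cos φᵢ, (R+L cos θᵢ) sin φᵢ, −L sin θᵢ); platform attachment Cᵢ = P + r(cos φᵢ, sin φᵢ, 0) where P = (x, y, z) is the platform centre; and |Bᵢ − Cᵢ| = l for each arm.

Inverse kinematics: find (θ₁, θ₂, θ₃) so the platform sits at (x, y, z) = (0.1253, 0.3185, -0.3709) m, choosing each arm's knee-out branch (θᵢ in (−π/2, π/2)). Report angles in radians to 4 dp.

φ1=0.0° → target in arm frame (0.1253, 0.3185)
  A cos θ + B sin θ = C:  -0.0453·cos θ + -0.3709·sin θ = -0.0452
  √(A²+B²)=0.3737;  θ1 = -1.6923+1.6921 ≈ -0.0003
φ2=120.0° → target in arm frame (0.2132, -0.2678)
  e−x'=-0.1332;  (l²−L²−(e−x')²−y'²−z²)/2L = 0.0017
  θ2 = atan2(B,A) + arccos(C/0.3941) = -0.3490
rotate P by −φ3: (-0.3385, -0.0507, -0.3709)
  A=0.4185, B=-0.3709, C=(l²−L²−A²−y'²−z²)/(2L)=-0.2926
  θ3 = atan2(B,A) + arccos(C/0.5592) = 1.3962

θ₁ = -0.0003, θ₂ = -0.3490, θ₃ = 1.3962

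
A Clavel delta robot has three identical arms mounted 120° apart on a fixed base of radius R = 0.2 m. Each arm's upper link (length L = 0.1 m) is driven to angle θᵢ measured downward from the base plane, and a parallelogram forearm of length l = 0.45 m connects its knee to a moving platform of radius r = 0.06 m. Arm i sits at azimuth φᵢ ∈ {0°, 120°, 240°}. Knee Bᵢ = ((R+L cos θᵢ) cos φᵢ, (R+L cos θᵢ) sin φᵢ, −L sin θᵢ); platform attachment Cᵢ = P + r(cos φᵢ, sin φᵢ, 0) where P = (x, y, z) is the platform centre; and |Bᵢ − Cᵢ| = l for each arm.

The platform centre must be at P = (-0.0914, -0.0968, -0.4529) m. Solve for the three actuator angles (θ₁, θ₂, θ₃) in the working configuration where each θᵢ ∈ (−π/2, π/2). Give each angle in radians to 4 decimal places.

rotate P by −φ1: (-0.0914, -0.0968, -0.4529)
  A=0.2314, B=-0.4529, C=(l²−L²−A²−y'²−z²)/(2L)=-0.3777
  θ1 = atan2(B,A) + arccos(C/0.5086) = 1.3093
φ2=120.0° → target in arm frame (-0.0381, 0.1276)
  A=0.1781, B=-0.4529, C=(l²−L²−A²−y'²−z²)/(2L)=-0.3031
  γ=atan2(-0.4529,0.1781)=-1.1961;  ψ=arccos(-0.6228)=2.2431;  θ2=γ+ψ≈1.0470
arm 3 (φ=240.0°): x'=0.1295, y'=-0.0308
  A cos θ + B sin θ = C:  0.0105·cos θ + -0.4529·sin θ = -0.0684
  √(A²+B²)=0.4530;  θ3 = -1.5477+1.7223 ≈ 0.1746

θ₁ = 1.3093, θ₂ = 1.0470, θ₃ = 0.1746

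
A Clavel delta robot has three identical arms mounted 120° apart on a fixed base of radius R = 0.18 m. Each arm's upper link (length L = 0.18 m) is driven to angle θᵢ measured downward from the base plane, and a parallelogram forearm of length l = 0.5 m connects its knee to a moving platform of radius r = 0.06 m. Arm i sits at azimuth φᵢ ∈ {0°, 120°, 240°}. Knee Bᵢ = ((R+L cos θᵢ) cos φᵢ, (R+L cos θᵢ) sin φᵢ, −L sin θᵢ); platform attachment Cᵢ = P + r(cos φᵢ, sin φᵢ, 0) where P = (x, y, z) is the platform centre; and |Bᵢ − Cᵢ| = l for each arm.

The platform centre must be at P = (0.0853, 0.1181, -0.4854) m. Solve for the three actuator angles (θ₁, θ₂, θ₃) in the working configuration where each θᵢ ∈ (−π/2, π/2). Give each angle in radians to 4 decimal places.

arm 1 (φ=0.0°): x'=0.0853, y'=0.1181
  A cos θ + B sin θ = C:  0.0347·cos θ + -0.4854·sin θ = -0.0921
  γ=atan2(-0.4854,0.0347)=-1.4994;  ψ=arccos(-0.1893)=1.7613;  θ1=γ+ψ≈0.2618
φ2=120.0° → target in arm frame (0.0596, -0.1329)
  A cos θ + B sin θ = C:  0.0604·cos θ + -0.4854·sin θ = -0.1092
  γ=atan2(-0.4854,0.0604)=-1.4471;  ψ=arccos(-0.2233)=1.7960;  θ2=γ+ψ≈0.3490
rotate P by −φ3: (-0.1449, 0.0148, -0.4854)
  A=0.2649, B=-0.4854, C=(l²−L²−A²−y'²−z²)/(2L)=-0.2456
  γ=atan2(-0.4854,0.2649)=-1.0712;  ψ=arccos(-0.4441)=2.0310;  θ3=γ+ψ≈0.9598

θ₁ = 0.2618, θ₂ = 0.3490, θ₃ = 0.9598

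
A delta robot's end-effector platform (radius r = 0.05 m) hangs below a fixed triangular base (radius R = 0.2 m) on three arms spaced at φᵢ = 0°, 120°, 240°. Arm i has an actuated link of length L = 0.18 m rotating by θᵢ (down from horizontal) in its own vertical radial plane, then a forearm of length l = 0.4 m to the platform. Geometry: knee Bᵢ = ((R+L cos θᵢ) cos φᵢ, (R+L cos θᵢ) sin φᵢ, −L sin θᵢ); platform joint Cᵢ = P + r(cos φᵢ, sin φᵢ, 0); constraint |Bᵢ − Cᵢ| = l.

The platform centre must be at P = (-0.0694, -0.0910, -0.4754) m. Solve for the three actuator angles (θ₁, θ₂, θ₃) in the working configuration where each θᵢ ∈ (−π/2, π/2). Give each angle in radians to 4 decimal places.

φ1=0.0° → target in arm frame (-0.0694, -0.0910)
  A=0.2194, B=-0.4754, C=(l²−L²−A²−y'²−z²)/(2L)=-0.4301
  θ1 = atan2(B,A) + arccos(C/0.5236) = 1.3962
arm 2 (φ=120.0°): x'=-0.0441, y'=0.1056
  A cos θ + B sin θ = C:  0.1941·cos θ + -0.4754·sin θ = -0.4090
  √(A²+B²)=0.5135;  θ2 = -1.1832+2.4922 ≈ 1.3091
rotate P by −φ3: (0.1135, -0.0146, -0.4754)
  A cos θ + B sin θ = C:  0.0365·cos θ + -0.4754·sin θ = -0.2776
  γ=atan2(-0.4754,0.0365)=-1.4942;  ψ=arccos(-0.5823)=2.1923;  θ3=γ+ψ≈0.6982

θ₁ = 1.3962, θ₂ = 1.3091, θ₃ = 0.6982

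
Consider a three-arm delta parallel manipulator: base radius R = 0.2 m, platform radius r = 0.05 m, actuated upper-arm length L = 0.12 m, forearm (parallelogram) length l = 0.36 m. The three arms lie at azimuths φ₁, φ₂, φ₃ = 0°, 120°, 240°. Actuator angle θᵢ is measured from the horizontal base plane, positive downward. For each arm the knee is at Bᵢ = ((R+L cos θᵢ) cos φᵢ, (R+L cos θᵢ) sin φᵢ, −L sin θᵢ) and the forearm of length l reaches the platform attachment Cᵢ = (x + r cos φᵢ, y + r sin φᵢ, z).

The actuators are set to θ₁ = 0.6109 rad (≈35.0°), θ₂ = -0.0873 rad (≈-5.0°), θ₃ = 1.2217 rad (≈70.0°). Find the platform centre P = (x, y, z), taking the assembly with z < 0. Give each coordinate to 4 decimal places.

centre 1 = (0.2483·cos0.0°, 0.2483·sin0.0°, -0.0688) = (0.2483, 0.0000, -0.0688)
φ2=120.0°: virtual centre (-0.1348, 0.2334, 0.0105), radius l
centre 3 = (0.1910·cos240.0°, 0.1910·sin240.0°, -0.1128) = (-0.0955, -0.1655, -0.1128)
eliminate P² terms by subtracting sphere 1 from 2 and 3
[-0.7661 0.4669 0.1586]·P = 0.0064;  [-0.6876 -0.3309 -0.0879]·P = -0.0172
det = 0.5745;  x = 0.0103+0.0199z,  y = 0.0305+-0.3070z
quadratic in z: (1.0946)z²+(0.1094)z+(-0.0673)=0, √Δ=0.5537 → z ∈ {-0.3029, 0.2029}; z = -0.3029 (taking z<0)
x = 0.0042, y = 0.1235

(0.0042, 0.1235, -0.3029)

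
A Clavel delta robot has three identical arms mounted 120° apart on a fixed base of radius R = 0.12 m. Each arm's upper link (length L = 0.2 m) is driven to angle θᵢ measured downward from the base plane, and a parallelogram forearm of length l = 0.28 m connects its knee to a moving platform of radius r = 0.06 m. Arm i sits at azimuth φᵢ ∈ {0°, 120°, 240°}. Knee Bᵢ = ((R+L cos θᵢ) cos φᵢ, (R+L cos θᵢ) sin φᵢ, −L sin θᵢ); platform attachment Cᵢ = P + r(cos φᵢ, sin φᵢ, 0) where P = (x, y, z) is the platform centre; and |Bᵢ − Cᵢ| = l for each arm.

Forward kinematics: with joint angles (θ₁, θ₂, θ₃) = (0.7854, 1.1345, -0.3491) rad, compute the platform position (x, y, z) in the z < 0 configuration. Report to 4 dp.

arm 1 at φ=0.0°: e+L cos θ1 = 0.2014;  centre 1 = (0.2014, 0.0000, -0.1414)
centre 2 = (0.1445·cos120.0°, 0.1445·sin120.0°, -0.1813) = (-0.0723, 0.1252, -0.1813)
centre 3 = (0.2479·cos240.0°, 0.2479·sin240.0°, 0.0684) = (-0.1240, -0.2147, 0.0684)
eliminate P² terms by subtracting sphere 1 from 2 and 3
plane₁₂: -0.5474x+0.2503y+-0.0797z = -0.0068
Cramer: x(z) = 0.0039+0.1780z;  y(z) = -0.0188+0.7075z
sphere 1 gives Az²+Bz+C=0 with A=1.5323, B=0.1859, C=-0.0190;  B²−4AC=0.1511;  roots -0.1875, 0.0662;  negative root z = -0.1875
x = -0.0295, y = -0.1515

(-0.0295, -0.1515, -0.1875)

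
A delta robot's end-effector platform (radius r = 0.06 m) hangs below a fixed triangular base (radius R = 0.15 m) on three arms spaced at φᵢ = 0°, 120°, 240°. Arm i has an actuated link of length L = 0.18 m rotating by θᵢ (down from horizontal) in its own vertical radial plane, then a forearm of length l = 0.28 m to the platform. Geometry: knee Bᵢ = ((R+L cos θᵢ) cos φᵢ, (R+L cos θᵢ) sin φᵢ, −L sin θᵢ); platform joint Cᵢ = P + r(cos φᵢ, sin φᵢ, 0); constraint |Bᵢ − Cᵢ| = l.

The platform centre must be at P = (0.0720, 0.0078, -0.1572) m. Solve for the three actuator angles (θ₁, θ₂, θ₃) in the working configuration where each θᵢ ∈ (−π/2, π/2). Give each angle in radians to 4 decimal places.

φ1=0.0° → target in arm frame (0.0720, 0.0078)
  A=0.0180, B=-0.1572, C=(l²−L²−A²−y'²−z²)/(2L)=0.0581
  γ=atan2(-0.1572,0.0180)=-1.4568;  ψ=arccos(0.3670)=1.1950;  θ1=γ+ψ≈-0.2617
rotate P by −φ2: (-0.0292, -0.0663, -0.1572)
  A=0.1192, B=-0.1572, C=(l²−L²−A²−y'²−z²)/(2L)=0.0074
  θ2 = atan2(B,A) + arccos(C/0.1973) = 0.6112
rotate P by −φ3: (-0.0428, 0.0585, -0.1572)
  e−x'=0.1328;  (l²−L²−(e−x')²−y'²−z²)/2L = 0.0007
  √(A²+B²)=0.2058;  θ3 = -0.8695+1.5675 ≈ 0.6980

θ₁ = -0.2617, θ₂ = 0.6112, θ₃ = 0.6980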